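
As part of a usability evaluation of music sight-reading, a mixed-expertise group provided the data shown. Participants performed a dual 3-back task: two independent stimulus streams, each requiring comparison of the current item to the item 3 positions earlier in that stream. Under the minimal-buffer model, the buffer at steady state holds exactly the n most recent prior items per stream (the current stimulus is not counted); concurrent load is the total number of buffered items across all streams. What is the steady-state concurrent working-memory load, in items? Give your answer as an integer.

Each stream's buffer holds its 3 most recent prior items.
Two independent streams: 2 × 3 = 6 buffered items at steady state.

6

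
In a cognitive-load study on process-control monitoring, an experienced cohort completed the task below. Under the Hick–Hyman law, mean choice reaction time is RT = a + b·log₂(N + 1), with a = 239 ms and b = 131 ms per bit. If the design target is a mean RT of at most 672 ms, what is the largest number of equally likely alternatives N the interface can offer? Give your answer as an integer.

8

Set 239 + 131·log₂(N + 1) ≤ 672.
log₂(N + 1) ≤ (672 − 239) / 131 = 3.3053.
N + 1 ≤ 2^3.3053 = 9.8854.
N ≤ 8.8854, so the largest integer N is 8.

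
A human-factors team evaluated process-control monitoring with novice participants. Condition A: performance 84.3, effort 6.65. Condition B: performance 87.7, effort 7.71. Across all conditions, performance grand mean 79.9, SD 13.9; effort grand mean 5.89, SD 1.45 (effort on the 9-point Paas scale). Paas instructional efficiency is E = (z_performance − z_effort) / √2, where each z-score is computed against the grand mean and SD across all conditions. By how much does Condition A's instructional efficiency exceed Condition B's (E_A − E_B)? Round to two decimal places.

0.34

Condition A: z_P = (84.3 − 79.9)/13.9 = 0.3165; z_E = (6.65 − 5.89)/1.45 = 0.5241; E_A = (0.3165 − 0.5241)/√2 = -0.1468.
Condition B: z_P = (87.7 − 79.9)/13.9 = 0.5612; z_E = (7.71 − 5.89)/1.45 = 1.2552; E_B = (0.5612 − 1.2552)/√2 = -0.4907.
E_A − E_B = -0.1468 − (-0.4907) = 0.3439 ≈ 0.34.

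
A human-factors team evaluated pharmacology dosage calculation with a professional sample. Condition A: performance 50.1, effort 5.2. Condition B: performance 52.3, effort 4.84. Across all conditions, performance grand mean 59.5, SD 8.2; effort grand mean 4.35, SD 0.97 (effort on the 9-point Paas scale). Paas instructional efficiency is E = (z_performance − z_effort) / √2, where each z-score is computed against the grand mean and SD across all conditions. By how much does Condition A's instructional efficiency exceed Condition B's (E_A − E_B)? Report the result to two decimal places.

Condition A: z_P = (50.1 − 59.5)/8.2 = -1.1463; z_E = (5.2 − 4.35)/0.97 = 0.8763; E_A = (-1.1463 − 0.8763)/√2 = -1.4302.
Condition B: z_P = (52.3 − 59.5)/8.2 = -0.8780; z_E = (4.84 − 4.35)/0.97 = 0.5052; E_B = (-0.8780 − 0.5052)/√2 = -0.9781.
E_A − E_B = -1.4302 − (-0.9781) = -0.4521 ≈ -0.45.

-0.45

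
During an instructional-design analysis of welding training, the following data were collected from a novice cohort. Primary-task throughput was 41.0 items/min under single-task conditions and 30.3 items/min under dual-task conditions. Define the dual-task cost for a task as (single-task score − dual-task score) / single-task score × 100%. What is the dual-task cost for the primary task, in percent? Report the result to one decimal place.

26.1

Cost = (41.0 − 30.3) / 41.0 × 100%
     = 10.7000 / 41.0 × 100% = 26.0976%.
≈ 26.1%.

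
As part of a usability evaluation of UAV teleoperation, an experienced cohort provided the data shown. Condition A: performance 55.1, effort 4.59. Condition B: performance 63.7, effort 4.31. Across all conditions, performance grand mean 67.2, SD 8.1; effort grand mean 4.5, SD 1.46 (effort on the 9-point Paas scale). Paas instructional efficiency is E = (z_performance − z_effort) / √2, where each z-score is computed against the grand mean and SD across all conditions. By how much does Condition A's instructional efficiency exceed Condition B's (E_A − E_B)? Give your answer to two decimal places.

Condition A: z_P = (55.1 − 67.2)/8.1 = -1.4938; z_E = (4.59 − 4.5)/1.46 = 0.0616; E_A = (-1.4938 − 0.0616)/√2 = -1.0998.
Condition B: z_P = (63.7 − 67.2)/8.1 = -0.4321; z_E = (4.31 − 4.5)/1.46 = -0.1301; E_B = (-0.4321 − (-0.1301))/√2 = -0.2135.
E_A − E_B = -1.0998 − (-0.2135) = -0.8863 ≈ -0.89.

-0.89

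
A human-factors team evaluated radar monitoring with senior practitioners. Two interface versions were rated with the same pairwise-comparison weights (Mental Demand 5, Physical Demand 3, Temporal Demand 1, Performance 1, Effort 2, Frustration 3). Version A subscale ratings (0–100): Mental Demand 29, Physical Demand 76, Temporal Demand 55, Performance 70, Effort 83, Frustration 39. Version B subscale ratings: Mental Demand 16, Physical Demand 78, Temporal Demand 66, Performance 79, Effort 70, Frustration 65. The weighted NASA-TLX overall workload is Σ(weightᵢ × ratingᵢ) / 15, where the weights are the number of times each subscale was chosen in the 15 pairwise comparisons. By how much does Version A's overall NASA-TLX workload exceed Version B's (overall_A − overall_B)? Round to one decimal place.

Version A weighted sum = 5·29 + 3·76 + 1·55 + 1·70 + 2·83 + 3·39 = 145 + 228 + 55 + 70 + 166 + 117 = 781; overall_A = 781/15 = 52.0667.
Version B weighted sum = 5·16 + 3·78 + 1·66 + 1·79 + 2·70 + 3·65 = 80 + 234 + 66 + 79 + 140 + 195 = 794; overall_B = 794/15 = 52.9333.
Difference = 52.0667 − 52.9333 = -0.8666 ≈ -0.9.

-0.9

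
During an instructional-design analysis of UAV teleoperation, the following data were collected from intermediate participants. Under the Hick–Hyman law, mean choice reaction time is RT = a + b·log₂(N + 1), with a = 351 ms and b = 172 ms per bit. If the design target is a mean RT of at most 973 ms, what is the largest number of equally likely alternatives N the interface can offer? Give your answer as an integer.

Set 351 + 172·log₂(N + 1) ≤ 973.
log₂(N + 1) ≤ (973 − 351) / 172 = 3.6163.
N + 1 ≤ 2^3.6163 = 12.2635.
N ≤ 11.2635, so the largest integer N is 11.

11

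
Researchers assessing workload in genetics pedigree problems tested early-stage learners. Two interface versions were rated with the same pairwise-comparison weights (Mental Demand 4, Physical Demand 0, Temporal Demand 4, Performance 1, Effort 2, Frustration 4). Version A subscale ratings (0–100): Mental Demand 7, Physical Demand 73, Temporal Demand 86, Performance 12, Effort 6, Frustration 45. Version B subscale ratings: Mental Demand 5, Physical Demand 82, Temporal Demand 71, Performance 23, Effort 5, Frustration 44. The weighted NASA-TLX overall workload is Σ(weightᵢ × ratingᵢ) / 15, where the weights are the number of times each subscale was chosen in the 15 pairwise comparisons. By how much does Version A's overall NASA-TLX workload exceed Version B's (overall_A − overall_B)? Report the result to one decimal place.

4.2

Version A weighted sum = 4·7 + 0·73 + 4·86 + 1·12 + 2·6 + 4·45 = 28 + 0 + 344 + 12 + 12 + 180 = 576; overall_A = 576/15 = 38.4000.
Version B weighted sum = 4·5 + 0·82 + 4·71 + 1·23 + 2·5 + 4·44 = 20 + 0 + 284 + 23 + 10 + 176 = 513; overall_B = 513/15 = 34.2000.
Difference = 38.4000 − 34.2000 = 4.2000 ≈ 4.2.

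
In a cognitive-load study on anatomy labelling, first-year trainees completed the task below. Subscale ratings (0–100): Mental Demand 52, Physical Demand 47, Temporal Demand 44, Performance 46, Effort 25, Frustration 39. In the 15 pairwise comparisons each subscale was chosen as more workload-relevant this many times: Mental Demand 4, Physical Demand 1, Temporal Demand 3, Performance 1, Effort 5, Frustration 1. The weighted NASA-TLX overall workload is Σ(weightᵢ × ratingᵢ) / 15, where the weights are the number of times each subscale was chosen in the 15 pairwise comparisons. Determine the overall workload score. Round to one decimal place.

The tallies are the weights (they sum to 15).
Weighted sum = 4·52 + 1·47 + 3·44 + 1·46 + 5·25 + 1·39
            = 208 + 47 + 132 + 46 + 125 + 39 = 597.
Overall workload = 597 / 15 = 39.8000 ≈ 39.8.

39.8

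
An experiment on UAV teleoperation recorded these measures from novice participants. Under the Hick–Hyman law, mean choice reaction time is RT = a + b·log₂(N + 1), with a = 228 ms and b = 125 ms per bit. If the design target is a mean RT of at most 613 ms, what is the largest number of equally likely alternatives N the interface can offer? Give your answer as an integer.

Set 228 + 125·log₂(N + 1) ≤ 613.
log₂(N + 1) ≤ (613 − 228) / 125 = 3.0800.
N + 1 ≤ 2^3.0800 = 8.4561.
N ≤ 7.4561, so the largest integer N is 7.

7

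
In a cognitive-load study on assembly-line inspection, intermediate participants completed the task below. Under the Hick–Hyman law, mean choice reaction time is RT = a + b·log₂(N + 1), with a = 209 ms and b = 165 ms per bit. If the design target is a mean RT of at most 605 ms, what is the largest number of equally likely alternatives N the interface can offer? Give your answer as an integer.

Set 209 + 165·log₂(N + 1) ≤ 605.
log₂(N + 1) ≤ (605 − 209) / 165 = 2.4000.
N + 1 ≤ 2^2.4000 = 5.2780.
N ≤ 4.2780, so the largest integer N is 4.

4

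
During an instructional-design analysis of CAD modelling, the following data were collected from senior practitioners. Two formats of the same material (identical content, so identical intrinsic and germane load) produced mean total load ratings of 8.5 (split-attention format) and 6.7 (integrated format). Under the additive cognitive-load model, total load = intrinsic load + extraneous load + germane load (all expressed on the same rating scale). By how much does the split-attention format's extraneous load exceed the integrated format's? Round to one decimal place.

Intrinsic and germane load are equal across formats, so the difference in total load equals the difference in extraneous load.
Extraneous-load difference = 8.5 − 6.7 = 1.8.

1.8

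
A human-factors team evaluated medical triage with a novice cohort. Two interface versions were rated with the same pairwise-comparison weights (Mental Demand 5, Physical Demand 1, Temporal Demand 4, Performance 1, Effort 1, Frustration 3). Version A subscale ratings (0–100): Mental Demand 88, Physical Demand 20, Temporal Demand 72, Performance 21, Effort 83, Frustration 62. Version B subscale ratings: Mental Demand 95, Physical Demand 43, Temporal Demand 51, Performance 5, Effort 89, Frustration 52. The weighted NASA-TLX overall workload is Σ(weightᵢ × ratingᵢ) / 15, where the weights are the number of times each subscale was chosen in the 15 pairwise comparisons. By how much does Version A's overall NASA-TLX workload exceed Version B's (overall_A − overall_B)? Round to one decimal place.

Version A weighted sum = 5·88 + 1·20 + 4·72 + 1·21 + 1·83 + 3·62 = 440 + 20 + 288 + 21 + 83 + 186 = 1038; overall_A = 1038/15 = 69.2000.
Version B weighted sum = 5·95 + 1·43 + 4·51 + 1·5 + 1·89 + 3·52 = 475 + 43 + 204 + 5 + 89 + 156 = 972; overall_B = 972/15 = 64.8000.
Difference = 69.2000 − 64.8000 = 4.4000 ≈ 4.4.

4.4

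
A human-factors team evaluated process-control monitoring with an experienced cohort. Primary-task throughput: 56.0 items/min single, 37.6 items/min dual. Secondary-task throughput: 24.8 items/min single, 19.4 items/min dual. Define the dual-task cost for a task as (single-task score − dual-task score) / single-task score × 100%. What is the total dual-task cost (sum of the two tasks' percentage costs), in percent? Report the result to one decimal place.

Primary cost = (56.0 − 37.6) / 56.0 × 100% = 32.8571%.
Secondary cost = (24.8 − 19.4) / 24.8 × 100% = 21.7742%.
Total = 32.8571% + 21.7742% = 54.6313% ≈ 54.6%.

54.6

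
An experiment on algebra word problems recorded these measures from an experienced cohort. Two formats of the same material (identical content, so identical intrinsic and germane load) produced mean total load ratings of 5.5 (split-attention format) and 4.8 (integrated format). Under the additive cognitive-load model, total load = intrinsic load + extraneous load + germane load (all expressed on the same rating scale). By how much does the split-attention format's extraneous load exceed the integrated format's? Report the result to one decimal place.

0.7

Intrinsic and germane load are equal across formats, so the difference in total load equals the difference in extraneous load.
Extraneous-load difference = 5.5 − 4.8 = 0.7.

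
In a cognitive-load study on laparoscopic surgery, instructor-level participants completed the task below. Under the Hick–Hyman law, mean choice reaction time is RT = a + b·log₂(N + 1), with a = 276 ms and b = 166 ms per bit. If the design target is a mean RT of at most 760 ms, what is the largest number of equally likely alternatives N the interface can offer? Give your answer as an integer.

Set 276 + 166·log₂(N + 1) ≤ 760.
log₂(N + 1) ≤ (760 − 276) / 166 = 2.9157.
N + 1 ≤ 2^2.9157 = 7.5459.
N ≤ 6.5459, so the largest integer N is 6.

6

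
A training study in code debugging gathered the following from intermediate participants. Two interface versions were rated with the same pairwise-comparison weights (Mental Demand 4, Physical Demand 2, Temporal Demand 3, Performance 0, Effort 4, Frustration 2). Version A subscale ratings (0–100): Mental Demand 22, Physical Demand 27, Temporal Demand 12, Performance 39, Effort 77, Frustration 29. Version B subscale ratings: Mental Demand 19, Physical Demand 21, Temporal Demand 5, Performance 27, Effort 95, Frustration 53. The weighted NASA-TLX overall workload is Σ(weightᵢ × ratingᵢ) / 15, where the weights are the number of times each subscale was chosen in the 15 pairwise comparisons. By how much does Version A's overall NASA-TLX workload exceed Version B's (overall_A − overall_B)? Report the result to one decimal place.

Version A weighted sum = 4·22 + 2·27 + 3·12 + 0·39 + 4·77 + 2·29 = 88 + 54 + 36 + 0 + 308 + 58 = 544; overall_A = 544/15 = 36.2667.
Version B weighted sum = 4·19 + 2·21 + 3·5 + 0·27 + 4·95 + 2·53 = 76 + 42 + 15 + 0 + 380 + 106 = 619; overall_B = 619/15 = 41.2667.
Difference = 36.2667 − 41.2667 = -5.0000 ≈ -5.0.

-5.0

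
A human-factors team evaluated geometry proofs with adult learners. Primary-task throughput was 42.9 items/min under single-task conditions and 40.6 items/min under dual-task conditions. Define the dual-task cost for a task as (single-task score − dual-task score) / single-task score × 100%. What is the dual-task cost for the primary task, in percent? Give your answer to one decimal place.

5.4

Cost = (42.9 − 40.6) / 42.9 × 100%
     = 2.3000 / 42.9 × 100% = 5.3613%.
≈ 5.4%.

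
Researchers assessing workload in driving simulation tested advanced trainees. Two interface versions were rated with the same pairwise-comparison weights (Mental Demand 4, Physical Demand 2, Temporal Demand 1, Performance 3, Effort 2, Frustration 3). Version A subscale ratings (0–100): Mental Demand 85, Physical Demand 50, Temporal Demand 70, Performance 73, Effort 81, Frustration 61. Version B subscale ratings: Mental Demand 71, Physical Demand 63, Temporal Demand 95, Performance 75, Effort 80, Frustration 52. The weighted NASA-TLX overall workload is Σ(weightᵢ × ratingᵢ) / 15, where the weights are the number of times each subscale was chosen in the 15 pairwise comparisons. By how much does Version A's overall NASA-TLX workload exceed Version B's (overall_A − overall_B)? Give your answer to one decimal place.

1.9

Version A weighted sum = 4·85 + 2·50 + 1·70 + 3·73 + 2·81 + 3·61 = 340 + 100 + 70 + 219 + 162 + 183 = 1074; overall_A = 1074/15 = 71.6000.
Version B weighted sum = 4·71 + 2·63 + 1·95 + 3·75 + 2·80 + 3·52 = 284 + 126 + 95 + 225 + 160 + 156 = 1046; overall_B = 1046/15 = 69.7333.
Difference = 71.6000 − 69.7333 = 1.8667 ≈ 1.9.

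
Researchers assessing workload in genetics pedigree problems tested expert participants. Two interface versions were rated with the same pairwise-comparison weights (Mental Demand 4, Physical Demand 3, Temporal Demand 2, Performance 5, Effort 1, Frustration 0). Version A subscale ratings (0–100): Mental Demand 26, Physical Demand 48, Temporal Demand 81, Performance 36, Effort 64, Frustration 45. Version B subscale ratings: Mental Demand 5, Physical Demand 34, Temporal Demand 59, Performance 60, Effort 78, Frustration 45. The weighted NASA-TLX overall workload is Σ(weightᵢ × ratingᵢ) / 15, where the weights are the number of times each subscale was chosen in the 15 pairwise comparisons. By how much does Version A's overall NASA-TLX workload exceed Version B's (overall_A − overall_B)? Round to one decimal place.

Version A weighted sum = 4·26 + 3·48 + 2·81 + 5·36 + 1·64 + 0·45 = 104 + 144 + 162 + 180 + 64 + 0 = 654; overall_A = 654/15 = 43.6000.
Version B weighted sum = 4·5 + 3·34 + 2·59 + 5·60 + 1·78 + 0·45 = 20 + 102 + 118 + 300 + 78 + 0 = 618; overall_B = 618/15 = 41.2000.
Difference = 43.6000 − 41.2000 = 2.4000 ≈ 2.4.

2.4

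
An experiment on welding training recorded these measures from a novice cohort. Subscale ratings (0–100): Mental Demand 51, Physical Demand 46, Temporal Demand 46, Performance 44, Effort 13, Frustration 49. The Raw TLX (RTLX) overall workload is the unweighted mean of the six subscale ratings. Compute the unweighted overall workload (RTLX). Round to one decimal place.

Sum of ratings = 51 + 46 + 46 + 44 + 13 + 49 = 249.
RTLX = 249 / 6 = 41.5000 ≈ 41.5.

41.5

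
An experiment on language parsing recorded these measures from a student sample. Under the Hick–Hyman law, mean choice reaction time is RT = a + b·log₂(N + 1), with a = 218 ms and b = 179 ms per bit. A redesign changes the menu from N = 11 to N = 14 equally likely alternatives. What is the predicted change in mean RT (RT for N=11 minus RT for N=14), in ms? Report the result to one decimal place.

RT(11) = 218 + 179·log₂(12) = 218 + 179·3.5850 = 859.7150 ms.
RT(14) = 218 + 179·log₂(15) = 218 + 179·3.9069 = 917.3351 ms.
Difference = 859.7150 − 917.3351 = -57.6201 ≈ -57.6 ms.

-57.6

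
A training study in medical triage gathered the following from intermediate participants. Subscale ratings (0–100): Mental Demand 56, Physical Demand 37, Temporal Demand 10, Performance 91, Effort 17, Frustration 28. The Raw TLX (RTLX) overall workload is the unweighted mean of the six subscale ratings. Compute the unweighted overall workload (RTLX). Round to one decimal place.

Sum of ratings = 56 + 37 + 10 + 91 + 17 + 28 = 239.
RTLX = 239 / 6 = 39.8333 ≈ 39.8.

39.8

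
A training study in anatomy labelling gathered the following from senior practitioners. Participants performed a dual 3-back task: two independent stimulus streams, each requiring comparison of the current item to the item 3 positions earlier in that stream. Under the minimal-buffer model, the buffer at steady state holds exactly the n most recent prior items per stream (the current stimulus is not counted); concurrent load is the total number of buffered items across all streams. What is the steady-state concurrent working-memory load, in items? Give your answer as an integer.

Each stream's buffer holds its 3 most recent prior items.
Two independent streams: 2 × 3 = 6 buffered items at steady state.

6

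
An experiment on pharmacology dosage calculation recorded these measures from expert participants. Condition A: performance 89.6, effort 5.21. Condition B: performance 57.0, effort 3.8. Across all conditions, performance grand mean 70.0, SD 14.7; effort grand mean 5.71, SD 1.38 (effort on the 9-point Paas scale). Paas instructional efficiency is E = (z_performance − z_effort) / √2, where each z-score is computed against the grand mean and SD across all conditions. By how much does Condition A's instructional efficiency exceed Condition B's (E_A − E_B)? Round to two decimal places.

0.85

Condition A: z_P = (89.6 − 70.0)/14.7 = 1.3333; z_E = (5.21 − 5.71)/1.38 = -0.3623; E_A = (1.3333 − (-0.3623))/√2 = 1.1990.
Condition B: z_P = (57.0 − 70.0)/14.7 = -0.8844; z_E = (3.8 − 5.71)/1.38 = -1.3841; E_B = (-0.8844 − (-1.3841))/√2 = 0.3533.
E_A − E_B = 1.1990 − 0.3533 = 0.8457 ≈ 0.85.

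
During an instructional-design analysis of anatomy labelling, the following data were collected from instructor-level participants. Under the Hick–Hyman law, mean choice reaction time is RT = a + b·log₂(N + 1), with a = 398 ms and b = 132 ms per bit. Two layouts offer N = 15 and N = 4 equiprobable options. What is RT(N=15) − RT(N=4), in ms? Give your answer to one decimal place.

221.5

RT(15) = 398 + 132·log₂(16) = 398 + 132·4.0000 = 926.0000 ms.
RT(4) = 398 + 132·log₂(5) = 398 + 132·2.3219 = 704.4908 ms.
Difference = 926.0000 − 704.4908 = 221.5092 ≈ 221.5 ms.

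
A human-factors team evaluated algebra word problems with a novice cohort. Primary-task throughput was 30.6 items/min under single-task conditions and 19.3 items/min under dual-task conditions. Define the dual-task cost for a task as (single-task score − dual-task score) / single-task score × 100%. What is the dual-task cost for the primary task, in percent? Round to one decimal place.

Cost = (30.6 − 19.3) / 30.6 × 100%
     = 11.3000 / 30.6 × 100% = 36.9281%.
≈ 36.9%.

36.9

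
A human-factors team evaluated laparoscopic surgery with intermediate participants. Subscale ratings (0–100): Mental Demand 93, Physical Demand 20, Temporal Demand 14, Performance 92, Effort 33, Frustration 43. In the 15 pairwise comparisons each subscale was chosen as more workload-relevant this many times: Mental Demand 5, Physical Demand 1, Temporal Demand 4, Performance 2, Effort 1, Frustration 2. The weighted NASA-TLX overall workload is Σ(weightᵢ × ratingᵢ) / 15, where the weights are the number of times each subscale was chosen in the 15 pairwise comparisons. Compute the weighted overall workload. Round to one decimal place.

The tallies are the weights (they sum to 15).
Weighted sum = 5·93 + 1·20 + 4·14 + 2·92 + 1·33 + 2·43
            = 465 + 20 + 56 + 184 + 33 + 86 = 844.
Overall workload = 844 / 15 = 56.2667 ≈ 56.3.

56.3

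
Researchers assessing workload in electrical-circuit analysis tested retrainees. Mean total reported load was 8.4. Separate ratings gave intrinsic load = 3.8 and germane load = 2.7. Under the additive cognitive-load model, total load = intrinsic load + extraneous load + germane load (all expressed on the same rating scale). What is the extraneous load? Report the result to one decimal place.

extraneous load = total − intrinsic − germane
             = 8.4 − 3.8 − 2.7 = 1.9.

1.9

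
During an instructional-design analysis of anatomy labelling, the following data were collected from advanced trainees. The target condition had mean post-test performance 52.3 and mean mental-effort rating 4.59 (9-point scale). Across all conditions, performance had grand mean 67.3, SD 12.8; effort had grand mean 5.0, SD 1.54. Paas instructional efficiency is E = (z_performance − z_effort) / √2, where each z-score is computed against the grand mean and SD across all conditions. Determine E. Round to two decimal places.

-0.64

z_performance = (52.3 − 67.3) / 12.8 = -15.0000 / 12.8 = -1.1719.
z_effort = (4.59 − 5.0) / 1.54 = -0.4100 / 1.54 = -0.2662.
z_P − z_E = -1.1719 − (-0.2662) = -0.9057.
E = -0.9057 / √2 = -0.9057 / 1.41421 = -0.6404 ≈ -0.64.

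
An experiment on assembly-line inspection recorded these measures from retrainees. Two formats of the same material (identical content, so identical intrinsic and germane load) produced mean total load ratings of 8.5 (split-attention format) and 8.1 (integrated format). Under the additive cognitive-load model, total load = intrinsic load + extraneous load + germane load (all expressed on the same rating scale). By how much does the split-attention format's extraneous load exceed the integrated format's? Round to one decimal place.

0.4

Intrinsic and germane load are equal across formats, so the difference in total load equals the difference in extraneous load.
Extraneous-load difference = 8.5 − 8.1 = 0.4.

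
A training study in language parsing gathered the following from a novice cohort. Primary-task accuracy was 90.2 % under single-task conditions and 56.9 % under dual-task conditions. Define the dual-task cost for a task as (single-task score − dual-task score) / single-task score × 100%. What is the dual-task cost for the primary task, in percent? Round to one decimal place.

36.9

Cost = (90.2 − 56.9) / 90.2 × 100%
     = 33.3000 / 90.2 × 100% = 36.9180%.
≈ 36.9%.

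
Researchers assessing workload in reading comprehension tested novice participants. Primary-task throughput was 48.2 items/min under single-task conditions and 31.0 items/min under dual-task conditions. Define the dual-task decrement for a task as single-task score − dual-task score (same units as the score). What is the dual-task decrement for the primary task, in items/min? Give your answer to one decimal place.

Decrement = 48.2 − 31.0 = 17.2000 items/min ≈ 17.2 items/min.

17.2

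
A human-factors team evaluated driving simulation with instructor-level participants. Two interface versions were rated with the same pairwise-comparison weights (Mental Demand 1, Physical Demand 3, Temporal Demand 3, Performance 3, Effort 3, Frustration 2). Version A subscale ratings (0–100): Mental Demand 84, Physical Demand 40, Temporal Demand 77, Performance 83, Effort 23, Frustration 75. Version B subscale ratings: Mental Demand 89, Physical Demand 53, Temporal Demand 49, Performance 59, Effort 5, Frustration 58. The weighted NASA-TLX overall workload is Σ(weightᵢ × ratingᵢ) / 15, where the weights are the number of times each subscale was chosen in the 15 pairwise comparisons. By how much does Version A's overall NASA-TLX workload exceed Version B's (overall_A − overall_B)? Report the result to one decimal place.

Version A weighted sum = 1·84 + 3·40 + 3·77 + 3·83 + 3·23 + 2·75 = 84 + 120 + 231 + 249 + 69 + 150 = 903; overall_A = 903/15 = 60.2000.
Version B weighted sum = 1·89 + 3·53 + 3·49 + 3·59 + 3·5 + 2·58 = 89 + 159 + 147 + 177 + 15 + 116 = 703; overall_B = 703/15 = 46.8667.
Difference = 60.2000 − 46.8667 = 13.3333 ≈ 13.3.

13.3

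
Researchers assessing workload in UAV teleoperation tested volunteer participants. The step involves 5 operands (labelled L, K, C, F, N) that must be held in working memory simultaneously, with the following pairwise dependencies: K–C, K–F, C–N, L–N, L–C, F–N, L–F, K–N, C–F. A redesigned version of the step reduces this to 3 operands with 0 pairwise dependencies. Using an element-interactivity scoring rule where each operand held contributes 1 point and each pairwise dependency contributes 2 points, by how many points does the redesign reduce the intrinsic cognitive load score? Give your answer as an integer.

Original: 5 × 1 + 9 × 2 = 5 + 18 = 23.
Redesigned: 3 × 1 + 0 × 2 = 3 + 0 = 3.
Reduction = 23 − 3 = 20.

20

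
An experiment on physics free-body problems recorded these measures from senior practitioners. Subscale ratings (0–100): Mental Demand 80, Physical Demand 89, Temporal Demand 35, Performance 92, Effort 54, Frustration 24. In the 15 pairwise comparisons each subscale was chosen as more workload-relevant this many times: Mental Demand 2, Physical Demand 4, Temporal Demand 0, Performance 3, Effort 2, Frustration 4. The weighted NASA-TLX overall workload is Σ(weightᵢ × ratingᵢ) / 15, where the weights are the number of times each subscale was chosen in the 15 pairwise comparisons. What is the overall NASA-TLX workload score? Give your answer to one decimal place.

66.4

The tallies are the weights (they sum to 15).
Weighted sum = 2·80 + 4·89 + 0·35 + 3·92 + 2·54 + 4·24
            = 160 + 356 + 0 + 276 + 108 + 96 = 996.
Overall workload = 996 / 15 = 66.4000 ≈ 66.4.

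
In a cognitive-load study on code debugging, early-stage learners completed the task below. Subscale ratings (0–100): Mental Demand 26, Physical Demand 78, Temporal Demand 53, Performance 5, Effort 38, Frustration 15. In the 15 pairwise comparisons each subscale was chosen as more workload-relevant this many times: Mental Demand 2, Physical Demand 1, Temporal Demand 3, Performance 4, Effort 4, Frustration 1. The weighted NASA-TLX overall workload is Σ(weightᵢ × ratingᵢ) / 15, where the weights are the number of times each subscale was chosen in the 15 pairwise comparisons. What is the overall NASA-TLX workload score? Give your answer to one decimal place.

31.7

The tallies are the weights (they sum to 15).
Weighted sum = 2·26 + 1·78 + 3·53 + 4·5 + 4·38 + 1·15
            = 52 + 78 + 159 + 20 + 152 + 15 = 476.
Overall workload = 476 / 15 = 31.7333 ≈ 31.7.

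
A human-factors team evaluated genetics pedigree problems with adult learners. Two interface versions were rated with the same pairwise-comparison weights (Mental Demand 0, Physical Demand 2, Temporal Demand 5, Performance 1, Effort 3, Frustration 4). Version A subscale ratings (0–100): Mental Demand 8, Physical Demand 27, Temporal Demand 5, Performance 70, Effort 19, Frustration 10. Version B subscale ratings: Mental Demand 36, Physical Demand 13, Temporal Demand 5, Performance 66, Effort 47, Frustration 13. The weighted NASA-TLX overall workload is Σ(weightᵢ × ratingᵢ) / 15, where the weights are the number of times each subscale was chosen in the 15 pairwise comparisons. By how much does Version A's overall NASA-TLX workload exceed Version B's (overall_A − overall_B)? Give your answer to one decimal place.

Version A weighted sum = 0·8 + 2·27 + 5·5 + 1·70 + 3·19 + 4·10 = 0 + 54 + 25 + 70 + 57 + 40 = 246; overall_A = 246/15 = 16.4000.
Version B weighted sum = 0·36 + 2·13 + 5·5 + 1·66 + 3·47 + 4·13 = 0 + 26 + 25 + 66 + 141 + 52 = 310; overall_B = 310/15 = 20.6667.
Difference = 16.4000 − 20.6667 = -4.2667 ≈ -4.3.

-4.3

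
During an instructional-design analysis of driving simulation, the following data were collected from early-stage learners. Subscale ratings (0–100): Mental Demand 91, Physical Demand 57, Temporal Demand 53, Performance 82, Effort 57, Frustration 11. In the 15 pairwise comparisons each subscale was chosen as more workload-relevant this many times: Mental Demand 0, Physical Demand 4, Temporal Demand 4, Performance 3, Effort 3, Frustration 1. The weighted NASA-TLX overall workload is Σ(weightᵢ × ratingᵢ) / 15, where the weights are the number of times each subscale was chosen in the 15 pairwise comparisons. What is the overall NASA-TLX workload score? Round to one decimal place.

57.9

The tallies are the weights (they sum to 15).
Weighted sum = 0·91 + 4·57 + 4·53 + 3·82 + 3·57 + 1·11
            = 0 + 228 + 212 + 246 + 171 + 11 = 868.
Overall workload = 868 / 15 = 57.8667 ≈ 57.9.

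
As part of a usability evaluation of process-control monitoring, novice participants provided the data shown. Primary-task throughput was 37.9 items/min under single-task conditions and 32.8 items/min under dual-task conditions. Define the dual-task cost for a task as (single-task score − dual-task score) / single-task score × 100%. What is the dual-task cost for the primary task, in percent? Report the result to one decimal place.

13.5

Cost = (37.9 − 32.8) / 37.9 × 100%
     = 5.1000 / 37.9 × 100% = 13.4565%.
≈ 13.5%.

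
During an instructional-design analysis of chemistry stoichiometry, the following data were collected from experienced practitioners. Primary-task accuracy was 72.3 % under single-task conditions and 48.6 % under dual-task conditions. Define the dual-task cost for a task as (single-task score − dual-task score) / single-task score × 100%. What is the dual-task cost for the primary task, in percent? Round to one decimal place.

Cost = (72.3 − 48.6) / 72.3 × 100%
     = 23.7000 / 72.3 × 100% = 32.7801%.
≈ 32.8%.

32.8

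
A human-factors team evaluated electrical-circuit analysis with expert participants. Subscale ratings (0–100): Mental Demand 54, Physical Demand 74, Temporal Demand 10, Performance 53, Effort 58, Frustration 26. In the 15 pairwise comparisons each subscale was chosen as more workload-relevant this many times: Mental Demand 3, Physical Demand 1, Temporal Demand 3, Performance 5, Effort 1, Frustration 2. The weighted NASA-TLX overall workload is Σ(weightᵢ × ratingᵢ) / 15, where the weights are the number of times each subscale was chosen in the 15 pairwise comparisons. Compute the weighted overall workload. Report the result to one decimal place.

The tallies are the weights (they sum to 15).
Weighted sum = 3·54 + 1·74 + 3·10 + 5·53 + 1·58 + 2·26
            = 162 + 74 + 30 + 265 + 58 + 52 = 641.
Overall workload = 641 / 15 = 42.7333 ≈ 42.7.

42.7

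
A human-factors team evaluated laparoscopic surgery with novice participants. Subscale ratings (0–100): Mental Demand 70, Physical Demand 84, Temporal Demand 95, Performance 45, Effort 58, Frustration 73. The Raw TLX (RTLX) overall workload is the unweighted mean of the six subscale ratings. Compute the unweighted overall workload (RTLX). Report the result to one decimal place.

70.8

Sum of ratings = 70 + 84 + 95 + 45 + 58 + 73 = 425.
RTLX = 425 / 6 = 70.8333 ≈ 70.8.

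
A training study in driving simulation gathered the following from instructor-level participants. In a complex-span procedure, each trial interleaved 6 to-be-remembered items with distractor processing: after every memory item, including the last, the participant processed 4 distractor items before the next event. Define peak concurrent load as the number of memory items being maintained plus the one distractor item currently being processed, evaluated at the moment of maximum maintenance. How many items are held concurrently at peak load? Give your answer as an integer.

Maintenance is greatest during the distractor(s) after memory item 6: all 6 memory items are being held.
One distractor item is concurrently being processed.
Peak concurrent load = 6 + 1 = 7 items.

7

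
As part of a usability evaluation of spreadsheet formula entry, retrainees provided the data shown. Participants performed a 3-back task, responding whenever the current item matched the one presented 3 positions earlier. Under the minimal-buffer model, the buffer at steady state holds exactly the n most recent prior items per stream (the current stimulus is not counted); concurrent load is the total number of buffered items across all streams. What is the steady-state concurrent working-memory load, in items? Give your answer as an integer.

3

The buffer holds the 3 most recent prior items.
Steady-state concurrent load = 3 items.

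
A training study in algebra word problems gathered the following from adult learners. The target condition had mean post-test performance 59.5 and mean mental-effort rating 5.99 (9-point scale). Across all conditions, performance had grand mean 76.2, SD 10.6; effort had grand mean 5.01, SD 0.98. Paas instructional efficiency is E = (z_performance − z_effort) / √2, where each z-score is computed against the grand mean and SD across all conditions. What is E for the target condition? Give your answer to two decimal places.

z_performance = (59.5 − 76.2) / 10.6 = -16.7000 / 10.6 = -1.5755.
z_effort = (5.99 − 5.01) / 0.98 = 0.9800 / 0.98 = 1.0000.
z_P − z_E = -1.5755 − 1.0000 = -2.5755.
E = -2.5755 / √2 = -2.5755 / 1.41421 = -1.8212 ≈ -1.82.

-1.82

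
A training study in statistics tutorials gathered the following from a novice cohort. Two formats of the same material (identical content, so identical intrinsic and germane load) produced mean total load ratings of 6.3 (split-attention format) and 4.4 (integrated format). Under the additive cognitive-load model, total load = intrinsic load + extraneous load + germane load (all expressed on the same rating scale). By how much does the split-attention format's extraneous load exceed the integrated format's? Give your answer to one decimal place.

Intrinsic and germane load are equal across formats, so the difference in total load equals the difference in extraneous load.
Extraneous-load difference = 6.3 − 4.4 = 1.9.

1.9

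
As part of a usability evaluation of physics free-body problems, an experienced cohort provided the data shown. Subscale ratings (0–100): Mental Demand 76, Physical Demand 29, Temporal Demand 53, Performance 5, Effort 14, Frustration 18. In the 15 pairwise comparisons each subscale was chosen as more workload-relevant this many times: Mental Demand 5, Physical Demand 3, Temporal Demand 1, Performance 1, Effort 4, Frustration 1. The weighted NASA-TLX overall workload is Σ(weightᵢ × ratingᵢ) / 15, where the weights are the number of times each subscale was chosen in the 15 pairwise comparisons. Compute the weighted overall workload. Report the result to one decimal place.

The tallies are the weights (they sum to 15).
Weighted sum = 5·76 + 3·29 + 1·53 + 1·5 + 4·14 + 1·18
            = 380 + 87 + 53 + 5 + 56 + 18 = 599.
Overall workload = 599 / 15 = 39.9333 ≈ 39.9.

39.9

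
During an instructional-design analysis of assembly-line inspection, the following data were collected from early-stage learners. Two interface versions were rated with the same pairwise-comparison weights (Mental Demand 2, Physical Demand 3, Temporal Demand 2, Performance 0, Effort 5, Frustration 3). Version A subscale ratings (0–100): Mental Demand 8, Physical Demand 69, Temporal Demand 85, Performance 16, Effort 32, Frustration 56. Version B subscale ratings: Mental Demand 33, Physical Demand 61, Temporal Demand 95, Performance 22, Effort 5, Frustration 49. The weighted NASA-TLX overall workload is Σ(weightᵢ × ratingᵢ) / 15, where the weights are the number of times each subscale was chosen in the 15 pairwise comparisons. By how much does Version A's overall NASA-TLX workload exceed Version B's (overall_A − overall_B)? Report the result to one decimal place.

Version A weighted sum = 2·8 + 3·69 + 2·85 + 0·16 + 5·32 + 3·56 = 16 + 207 + 170 + 0 + 160 + 168 = 721; overall_A = 721/15 = 48.0667.
Version B weighted sum = 2·33 + 3·61 + 2·95 + 0·22 + 5·5 + 3·49 = 66 + 183 + 190 + 0 + 25 + 147 = 611; overall_B = 611/15 = 40.7333.
Difference = 48.0667 − 40.7333 = 7.3334 ≈ 7.3.

7.3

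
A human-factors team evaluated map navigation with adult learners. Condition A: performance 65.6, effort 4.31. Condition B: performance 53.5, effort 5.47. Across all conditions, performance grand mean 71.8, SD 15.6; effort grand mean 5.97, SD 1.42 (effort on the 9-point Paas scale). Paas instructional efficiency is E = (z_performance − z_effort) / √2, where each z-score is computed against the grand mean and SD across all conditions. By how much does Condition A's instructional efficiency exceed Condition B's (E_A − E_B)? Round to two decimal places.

Condition A: z_P = (65.6 − 71.8)/15.6 = -0.3974; z_E = (4.31 − 5.97)/1.42 = -1.1690; E_A = (-0.3974 − (-1.1690))/√2 = 0.5456.
Condition B: z_P = (53.5 − 71.8)/15.6 = -1.1731; z_E = (5.47 − 5.97)/1.42 = -0.3521; E_B = (-1.1731 − (-0.3521))/√2 = -0.5805.
E_A − E_B = 0.5456 − (-0.5805) = 1.1261 ≈ 1.13.

1.13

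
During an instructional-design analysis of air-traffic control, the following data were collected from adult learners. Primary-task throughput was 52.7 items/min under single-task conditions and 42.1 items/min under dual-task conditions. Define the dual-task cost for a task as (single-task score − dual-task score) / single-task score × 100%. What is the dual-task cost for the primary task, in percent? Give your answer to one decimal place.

Cost = (52.7 − 42.1) / 52.7 × 100%
     = 10.6000 / 52.7 × 100% = 20.1139%.
≈ 20.1%.

20.1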